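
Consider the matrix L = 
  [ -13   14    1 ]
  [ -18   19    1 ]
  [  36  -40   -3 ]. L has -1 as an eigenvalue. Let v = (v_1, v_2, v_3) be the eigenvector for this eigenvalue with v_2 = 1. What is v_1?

1

L + 1I = [[-12, 14, 1], [-18, 20, 1], [36, -40, -2]].
Solving (L + 1I)v = 0 gives the eigenspace spanned by (1, 1, -2).
With v_2 = 1, v = (1, 1, -2), so v_1 = 1.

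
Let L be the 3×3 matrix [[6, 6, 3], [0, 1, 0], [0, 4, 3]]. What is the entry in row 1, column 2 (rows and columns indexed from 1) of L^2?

54

Characteristic polynomial: t^3 - 10t^2 + 27t - 18 = (t - 6)(t - 3)(t - 1), so the eigenvalues are 1, 3, 6.
t=6: eigenvector (1, 0, 0).
t=1: eigenvector (0, 1, -2).
t=3: eigenvector (-1, 0, 1).
P = [[1, 0, -1], [0, 1, 0], [0, -2, 1]], D = diag(6, 1, 3), P⁻¹ = [[1, 2, 1], [0, 1, 0], [0, 2, 1]].
L² = P·diag(36, 1, 9)·P⁻¹ = [[36, 54, 27], [0, 1, 0], [0, 16, 9]].
The requested entry is 54.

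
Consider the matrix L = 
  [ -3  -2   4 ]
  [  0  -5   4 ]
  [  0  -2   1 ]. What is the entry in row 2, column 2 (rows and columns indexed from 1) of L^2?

17

Characteristic polynomial: r^3 + 7r^2 + 15r + 9 = (r + 1)(r + 3)^2, so the eigenvalues are -3, -3, -1.
r=-3: eigenvector (1, 0, 0).
r=-1: eigenvector (1, 1, 1).
r=-3: eigenvector (-2, -2, -1).
P = [[1, 1, -2], [0, 1, -2], [0, 1, -1]], D = diag(-3, -1, -3), P⁻¹ = [[1, -1, 0], [0, -1, 2], [0, -1, 1]].
L² = P·diag(9, 1, 9)·P⁻¹ = [[9, 8, -16], [0, 17, -16], [0, 8, -7]].
The requested entry is 17.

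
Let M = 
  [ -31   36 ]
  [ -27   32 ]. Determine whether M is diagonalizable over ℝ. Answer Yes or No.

Characteristic polynomial: p(t) = t^2 - t - 20 = (t - 5)(t + 4).
All 2 eigenvalues are distinct, so M is diagonalizable.

Yes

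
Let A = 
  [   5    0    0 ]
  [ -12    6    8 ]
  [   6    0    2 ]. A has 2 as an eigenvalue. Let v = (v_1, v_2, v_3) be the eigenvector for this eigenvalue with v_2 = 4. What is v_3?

-2

A − 2I = [[3, 0, 0], [-12, 4, 8], [6, 0, 0]].
Solving (A − 2I)v = 0 gives the eigenspace spanned by (0, 4, -2).
With v_2 = 4, v = (0, 4, -2), so v_3 = -2.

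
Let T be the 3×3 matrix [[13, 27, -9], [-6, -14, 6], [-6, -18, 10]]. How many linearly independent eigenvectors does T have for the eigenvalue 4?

T − 4I = [[9, 27, -9], [-6, -18, 6], [-6, -18, 6]].
This matrix has rank 1, so its null space has dimension 3 − 1 = 2.

2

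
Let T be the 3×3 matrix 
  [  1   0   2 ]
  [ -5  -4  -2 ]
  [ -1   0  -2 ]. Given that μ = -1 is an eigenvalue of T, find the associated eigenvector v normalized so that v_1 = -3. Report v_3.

T + 1I = [[2, 0, 2], [-5, -3, -2], [-1, 0, -1]].
Solving (T + 1I)v = 0 gives the eigenspace spanned by (-3, 3, 3).
With v_1 = -3, v = (-3, 3, 3), so v_3 = 3.

3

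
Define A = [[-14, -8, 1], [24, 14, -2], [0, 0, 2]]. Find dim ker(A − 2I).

1

A − 2I = [[-16, -8, 1], [24, 12, -2], [0, 0, 0]].
This matrix has rank 2, so its null space has dimension 3 − 2 = 1.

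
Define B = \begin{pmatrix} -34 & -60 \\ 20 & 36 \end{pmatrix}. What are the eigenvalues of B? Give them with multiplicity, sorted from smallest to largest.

-4, 6

Characteristic polynomial: p(t) = t^2 - 2t - 24 = (t - 6)(t + 4).
Roots (with multiplicity): -4, 6.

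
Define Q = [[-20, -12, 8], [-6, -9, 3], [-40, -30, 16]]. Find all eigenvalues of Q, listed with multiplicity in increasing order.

-6, -4, -3

Characteristic polynomial: p(μ) = μ^3 + 13μ^2 + 54μ + 72 = (μ + 3)(μ + 4)(μ + 6).
Roots (with multiplicity): -6, -4, -3.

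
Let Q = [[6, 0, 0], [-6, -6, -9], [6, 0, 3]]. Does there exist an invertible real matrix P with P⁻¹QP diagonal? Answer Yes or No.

Characteristic polynomial: p(r) = r^3 - 3r^2 - 36r + 108 = (r - 6)(r - 3)(r + 6).
All 3 eigenvalues are distinct, so Q is diagonalizable.

Yes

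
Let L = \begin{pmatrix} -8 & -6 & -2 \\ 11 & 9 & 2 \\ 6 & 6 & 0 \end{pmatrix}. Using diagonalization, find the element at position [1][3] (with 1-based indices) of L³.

-8

Characteristic polynomial: s^3 - s^2 - 6s = s(s - 3)(s + 2), so the eigenvalues are -2, 0, 3.
s=-2: eigenvector (1, -1, 0).
s=3: eigenvector (-2, 3, 2).
s=0: eigenvector (-1, 1, 1).
P = [[1, -2, -1], [-1, 3, 1], [0, 2, 1]], D = diag(-2, 3, 0), P⁻¹ = [[1, 0, 1], [1, 1, 0], [-2, -2, 1]].
L³ = P·diag(-8, 27, 0)·P⁻¹ = [[-62, -54, -8], [89, 81, 8], [54, 54, 0]].
The requested entry is -8.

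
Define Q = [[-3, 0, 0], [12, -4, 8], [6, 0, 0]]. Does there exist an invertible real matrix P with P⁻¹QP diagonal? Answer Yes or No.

Characteristic polynomial: p(s) = s^3 + 7s^2 + 12s = s(s + 3)(s + 4).
All 3 eigenvalues are distinct, so Q is diagonalizable.

Yes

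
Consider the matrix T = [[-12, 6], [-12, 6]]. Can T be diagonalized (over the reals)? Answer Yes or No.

Yes

Characteristic polynomial: p(μ) = μ^2 + 6μ = μ(μ + 6).
All 2 eigenvalues are distinct, so T is diagonalizable.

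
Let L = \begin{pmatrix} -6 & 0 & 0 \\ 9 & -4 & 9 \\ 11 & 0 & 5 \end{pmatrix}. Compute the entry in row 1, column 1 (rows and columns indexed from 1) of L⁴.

1296

Characteristic polynomial: t^3 + 5t^2 - 26t - 120 = (t - 5)(t + 4)(t + 6), so the eigenvalues are -6, -4, 5.
t=-6: eigenvector (1, 0, -1).
t=5: eigenvector (0, 1, 1).
t=-4: eigenvector (0, 1, 0).
P = [[1, 0, 0], [0, 1, 1], [-1, 1, 0]], D = diag(-6, 5, -4), P⁻¹ = [[1, 0, 0], [1, 0, 1], [-1, 1, -1]].
L⁴ = P·diag(1296, 625, 256)·P⁻¹ = [[1296, 0, 0], [369, 256, 369], [-671, 0, 625]].
The requested entry is 1296.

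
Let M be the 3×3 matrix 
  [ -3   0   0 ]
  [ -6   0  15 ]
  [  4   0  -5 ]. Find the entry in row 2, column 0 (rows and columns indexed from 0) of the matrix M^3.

196

Characteristic polynomial: t^3 + 8t^2 + 15t = t(t + 3)(t + 5), so the eigenvalues are -5, -3, 0.
t=-3: eigenvector (1, -8, 2).
t=0: eigenvector (0, 1, 0).
t=-5: eigenvector (0, -3, 1).
P = [[1, 0, 0], [-8, 1, -3], [2, 0, 1]], D = diag(-3, 0, -5), P⁻¹ = [[1, 0, 0], [2, 1, 3], [-2, 0, 1]].
M³ = P·diag(-27, 0, -125)·P⁻¹ = [[-27, 0, 0], [-534, 0, 375], [196, 0, -125]].
The requested entry is 196.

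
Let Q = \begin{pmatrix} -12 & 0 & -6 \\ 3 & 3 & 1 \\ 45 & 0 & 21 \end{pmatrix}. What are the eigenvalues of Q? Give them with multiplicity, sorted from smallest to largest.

3, 3, 6

Characteristic polynomial: p(s) = s^3 - 12s^2 + 45s - 54 = (s - 6)(s - 3)^2.
Roots (with multiplicity): 3, 3, 6.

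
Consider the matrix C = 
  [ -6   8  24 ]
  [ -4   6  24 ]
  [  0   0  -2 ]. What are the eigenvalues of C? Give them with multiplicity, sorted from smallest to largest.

Characteristic polynomial: p(s) = s^3 + 2s^2 - 4s - 8 = (s - 2)(s + 2)^2.
Roots (with multiplicity): -2, -2, 2.

-2, -2, 2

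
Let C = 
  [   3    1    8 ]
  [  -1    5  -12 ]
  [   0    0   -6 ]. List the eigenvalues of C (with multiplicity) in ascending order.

-6, 4, 4

Characteristic polynomial: p(λ) = λ^3 - 2λ^2 - 32λ + 96 = (λ - 4)^2(λ + 6).
Roots (with multiplicity): -6, 4, 4.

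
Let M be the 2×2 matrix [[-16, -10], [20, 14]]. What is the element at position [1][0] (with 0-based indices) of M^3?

560

Characteristic polynomial: t^2 + 2t - 24 = (t - 4)(t + 6), so the eigenvalues are -6, 4.
t=4: eigenvector (-1, 2).
t=-6: eigenvector (1, -1).
P = [[-1, 1], [2, -1]], D = diag(4, -6), P⁻¹ = [[1, 1], [2, 1]].
M³ = P·diag(64, -216)·P⁻¹ = [[-496, -280], [560, 344]].
The requested entry is 560.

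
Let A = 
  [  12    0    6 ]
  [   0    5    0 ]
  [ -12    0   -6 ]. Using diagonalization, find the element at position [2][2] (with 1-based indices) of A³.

125

Characteristic polynomial: λ^3 - 11λ^2 + 30λ = λ(λ - 6)(λ - 5), so the eigenvalues are 0, 5, 6.
λ=6: eigenvector (-1, 0, 1).
λ=5: eigenvector (0, 1, 0).
λ=0: eigenvector (-1, 0, 2).
P = [[-1, 0, -1], [0, 1, 0], [1, 0, 2]], D = diag(6, 5, 0), P⁻¹ = [[-2, 0, -1], [0, 1, 0], [1, 0, 1]].
A³ = P·diag(216, 125, 0)·P⁻¹ = [[432, 0, 216], [0, 125, 0], [-432, 0, -216]].
The requested entry is 125.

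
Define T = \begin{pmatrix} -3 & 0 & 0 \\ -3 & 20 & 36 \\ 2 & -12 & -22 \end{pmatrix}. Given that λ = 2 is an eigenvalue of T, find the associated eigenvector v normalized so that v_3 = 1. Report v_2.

T − 2I = [[-5, 0, 0], [-3, 18, 36], [2, -12, -24]].
Solving (T − 2I)v = 0 gives the eigenspace spanned by (0, -2, 1).
With v_3 = 1, v = (0, -2, 1), so v_2 = -2.

-2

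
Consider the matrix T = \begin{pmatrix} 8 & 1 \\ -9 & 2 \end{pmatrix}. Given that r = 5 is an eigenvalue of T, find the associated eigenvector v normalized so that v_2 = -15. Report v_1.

T − 5I = [[3, 1], [-9, -3]].
Solving (T − 5I)v = 0 gives the eigenspace spanned by (5, -15).
With v_2 = -15, v = (5, -15), so v_1 = 5.

5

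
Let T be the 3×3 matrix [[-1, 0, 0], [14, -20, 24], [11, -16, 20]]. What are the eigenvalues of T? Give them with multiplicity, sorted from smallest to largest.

-4, -1, 4

Characteristic polynomial: p(s) = s^3 + s^2 - 16s - 16 = (s - 4)(s + 1)(s + 4).
Roots (with multiplicity): -4, -1, 4.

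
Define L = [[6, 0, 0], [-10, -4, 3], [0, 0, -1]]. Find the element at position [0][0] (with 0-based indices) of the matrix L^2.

36

Characteristic polynomial: λ^3 - λ^2 - 26λ - 24 = (λ - 6)(λ + 1)(λ + 4), so the eigenvalues are -4, -1, 6.
λ=-4: eigenvector (0, 1, 0).
λ=6: eigenvector (1, -1, 0).
λ=-1: eigenvector (0, 1, 1).
P = [[0, 1, 0], [1, -1, 1], [0, 0, 1]], D = diag(-4, 6, -1), P⁻¹ = [[1, 1, -1], [1, 0, 0], [0, 0, 1]].
L² = P·diag(16, 36, 1)·P⁻¹ = [[36, 0, 0], [-20, 16, -15], [0, 0, 1]].
The requested entry is 36.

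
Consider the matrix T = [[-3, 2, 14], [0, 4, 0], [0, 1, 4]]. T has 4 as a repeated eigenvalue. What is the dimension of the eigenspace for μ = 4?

T − 4I = [[-7, 2, 14], [0, 0, 0], [0, 1, 0]].
This matrix has rank 2, so its null space has dimension 3 − 2 = 1.

1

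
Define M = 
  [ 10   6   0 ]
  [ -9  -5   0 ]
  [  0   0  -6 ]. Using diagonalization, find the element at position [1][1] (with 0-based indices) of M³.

-125

Characteristic polynomial: r^3 + r^2 - 26r + 24 = (r - 4)(r - 1)(r + 6), so the eigenvalues are -6, 1, 4.
r=4: eigenvector (1, -1, 0).
r=1: eigenvector (-2, 3, 0).
r=-6: eigenvector (0, 0, 1).
P = [[1, -2, 0], [-1, 3, 0], [0, 0, 1]], D = diag(4, 1, -6), P⁻¹ = [[3, 2, 0], [1, 1, 0], [0, 0, 1]].
M³ = P·diag(64, 1, -216)·P⁻¹ = [[190, 126, 0], [-189, -125, 0], [0, 0, -216]].
The requested entry is -125.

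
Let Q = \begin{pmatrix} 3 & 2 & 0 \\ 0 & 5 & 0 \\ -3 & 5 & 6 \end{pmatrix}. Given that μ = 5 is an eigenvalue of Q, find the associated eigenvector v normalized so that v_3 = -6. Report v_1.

3

Q − 5I = [[-2, 2, 0], [0, 0, 0], [-3, 5, 1]].
Solving (Q − 5I)v = 0 gives the eigenspace spanned by (3, 3, -6).
With v_3 = -6, v = (3, 3, -6), so v_1 = 3.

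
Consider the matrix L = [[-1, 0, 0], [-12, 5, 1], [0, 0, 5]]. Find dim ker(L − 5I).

L − 5I = [[-6, 0, 0], [-12, 0, 1], [0, 0, 0]].
This matrix has rank 2, so its null space has dimension 3 − 2 = 1.

1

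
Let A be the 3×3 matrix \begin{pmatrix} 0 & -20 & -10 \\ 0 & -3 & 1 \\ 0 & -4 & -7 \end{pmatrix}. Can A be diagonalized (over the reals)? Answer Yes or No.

No

Characteristic polynomial: p(t) = t^3 + 10t^2 + 25t = t(t + 5)^2.
t = -5 has algebraic multiplicity 2; rank(A + 5I) = 2, so geometric multiplicity = 1.
Geometric multiplicity < algebraic multiplicity, so A is not diagonalizable.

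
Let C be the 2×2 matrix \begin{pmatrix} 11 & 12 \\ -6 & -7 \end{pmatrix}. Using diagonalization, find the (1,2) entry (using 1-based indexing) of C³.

Characteristic polynomial: r^2 - 4r - 5 = (r - 5)(r + 1), so the eigenvalues are -1, 5.
r=5: eigenvector (-2, 1).
r=-1: eigenvector (-1, 1).
P = [[-2, -1], [1, 1]], D = diag(5, -1), P⁻¹ = [[-1, -1], [1, 2]].
C³ = P·diag(125, -1)·P⁻¹ = [[251, 252], [-126, -127]].
The requested entry is 252.

252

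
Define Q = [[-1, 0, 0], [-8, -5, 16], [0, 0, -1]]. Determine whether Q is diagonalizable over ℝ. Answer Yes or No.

Yes

Characteristic polynomial: p(μ) = μ^3 + 7μ^2 + 11μ + 5 = (μ + 1)^2(μ + 5).
μ = -1 has algebraic multiplicity 2; rank(Q + 1I) = 1, so geometric multiplicity = 2.
Every eigenvalue has geometric = algebraic multiplicity, so Q is diagonalizable.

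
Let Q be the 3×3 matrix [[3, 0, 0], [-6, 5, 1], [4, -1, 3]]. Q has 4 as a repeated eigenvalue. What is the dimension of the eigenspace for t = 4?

Q − 4I = [[-1, 0, 0], [-6, 1, 1], [4, -1, -1]].
This matrix has rank 2, so its null space has dimension 3 − 2 = 1.

1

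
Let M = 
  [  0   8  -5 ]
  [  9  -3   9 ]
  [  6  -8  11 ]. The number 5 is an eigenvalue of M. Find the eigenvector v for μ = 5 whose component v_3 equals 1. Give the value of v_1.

M − 5I = [[-5, 8, -5], [9, -8, 9], [6, -8, 6]].
Solving (M − 5I)v = 0 gives the eigenspace spanned by (-1, 0, 1).
With v_3 = 1, v = (-1, 0, 1), so v_1 = -1.

-1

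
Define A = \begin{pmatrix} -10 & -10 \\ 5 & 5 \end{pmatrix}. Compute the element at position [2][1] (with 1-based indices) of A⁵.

Characteristic polynomial: s^2 + 5s = s(s + 5), so the eigenvalues are -5, 0.
s=-5: eigenvector (2, -1).
s=0: eigenvector (-1, 1).
P = [[2, -1], [-1, 1]], D = diag(-5, 0), P⁻¹ = [[1, 1], [1, 2]].
A⁵ = P·diag(-3125, 0)·P⁻¹ = [[-6250, -6250], [3125, 3125]].
The requested entry is 3125.

3125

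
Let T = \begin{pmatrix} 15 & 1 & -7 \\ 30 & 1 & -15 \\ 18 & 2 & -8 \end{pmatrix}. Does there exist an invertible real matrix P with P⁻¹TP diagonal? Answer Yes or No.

Characteristic polynomial: p(s) = s^3 - 8s^2 + 13s - 6 = (s - 6)(s - 1)^2.
s = 1 has algebraic multiplicity 2; rank(T − 1I) = 2, so geometric multiplicity = 1.
Geometric multiplicity < algebraic multiplicity, so T is not diagonalizable.

No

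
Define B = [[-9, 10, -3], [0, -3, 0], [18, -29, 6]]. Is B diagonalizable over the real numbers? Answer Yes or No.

No

Characteristic polynomial: p(λ) = λ^3 + 6λ^2 + 9λ = λ(λ + 3)^2.
λ = -3 has algebraic multiplicity 2; rank(B + 3I) = 2, so geometric multiplicity = 1.
Geometric multiplicity < algebraic multiplicity, so B is not diagonalizable.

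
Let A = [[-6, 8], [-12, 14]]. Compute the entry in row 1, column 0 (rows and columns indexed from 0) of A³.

Characteristic polynomial: r^2 - 8r + 12 = (r - 6)(r - 2), so the eigenvalues are 2, 6.
r=2: eigenvector (1, 1).
r=6: eigenvector (-2, -3).
P = [[1, -2], [1, -3]], D = diag(2, 6), P⁻¹ = [[3, -2], [1, -1]].
A³ = P·diag(8, 216)·P⁻¹ = [[-408, 416], [-624, 632]].
The requested entry is -624.

-624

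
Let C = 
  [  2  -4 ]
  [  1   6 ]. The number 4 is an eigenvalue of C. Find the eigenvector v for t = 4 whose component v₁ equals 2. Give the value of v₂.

-1

C − 4I = [[-2, -4], [1, 2]].
Solving (C − 4I)v = 0 gives the eigenspace spanned by (2, -1).
With v₁ = 2, v = (2, -1), so v₂ = -1.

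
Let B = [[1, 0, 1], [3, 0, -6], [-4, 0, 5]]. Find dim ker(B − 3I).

B − 3I = [[-2, 0, 1], [3, -3, -6], [-4, 0, 2]].
This matrix has rank 2, so its null space has dimension 3 − 2 = 1.

1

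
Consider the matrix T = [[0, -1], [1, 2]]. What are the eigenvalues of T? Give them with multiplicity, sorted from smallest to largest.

1, 1

Characteristic polynomial: p(λ) = λ^2 - 2λ + 1 = (λ - 1)^2.
Roots (with multiplicity): 1, 1.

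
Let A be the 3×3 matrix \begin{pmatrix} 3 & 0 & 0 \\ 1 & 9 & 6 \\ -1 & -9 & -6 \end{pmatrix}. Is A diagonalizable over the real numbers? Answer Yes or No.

Characteristic polynomial: p(μ) = μ^3 - 6μ^2 + 9μ = μ(μ - 3)^2.
μ = 3 has algebraic multiplicity 2; rank(A − 3I) = 2, so geometric multiplicity = 1.
Geometric multiplicity < algebraic multiplicity, so A is not diagonalizable.

No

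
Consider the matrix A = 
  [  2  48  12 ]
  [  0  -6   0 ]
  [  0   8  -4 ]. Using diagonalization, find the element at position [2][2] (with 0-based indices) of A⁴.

Characteristic polynomial: s^3 + 8s^2 + 4s - 48 = (s - 2)(s + 4)(s + 6), so the eigenvalues are -6, -4, 2.
s=2: eigenvector (1, 0, 0).
s=-6: eigenvector (0, 1, -4).
s=-4: eigenvector (-2, 0, 1).
P = [[1, 0, -2], [0, 1, 0], [0, -4, 1]], D = diag(2, -6, -4), P⁻¹ = [[1, 8, 2], [0, 1, 0], [0, 4, 1]].
A⁴ = P·diag(16, 1296, 256)·P⁻¹ = [[16, -1920, -480], [0, 1296, 0], [0, -4160, 256]].
The requested entry is 256.

256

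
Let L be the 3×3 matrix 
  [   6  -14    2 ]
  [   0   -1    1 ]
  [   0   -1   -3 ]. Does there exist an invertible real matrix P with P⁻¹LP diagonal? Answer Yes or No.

No

Characteristic polynomial: p(t) = t^3 - 2t^2 - 20t - 24 = (t - 6)(t + 2)^2.
t = -2 has algebraic multiplicity 2; rank(L + 2I) = 2, so geometric multiplicity = 1.
Geometric multiplicity < algebraic multiplicity, so L is not diagonalizable.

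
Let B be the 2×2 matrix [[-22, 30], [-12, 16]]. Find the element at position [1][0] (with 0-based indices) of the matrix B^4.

Characteristic polynomial: s^2 + 6s + 8 = (s + 2)(s + 4), so the eigenvalues are -4, -2.
s=-4: eigenvector (-5, -3).
s=-2: eigenvector (-3, -2).
P = [[-5, -3], [-3, -2]], D = diag(-4, -2), P⁻¹ = [[-2, 3], [3, -5]].
B⁴ = P·diag(256, 16)·P⁻¹ = [[2416, -3600], [1440, -2144]].
The requested entry is 1440.

1440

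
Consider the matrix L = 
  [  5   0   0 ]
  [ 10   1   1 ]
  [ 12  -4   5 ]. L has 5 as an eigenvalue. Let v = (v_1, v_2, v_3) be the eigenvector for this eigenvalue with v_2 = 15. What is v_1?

5

L − 5I = [[0, 0, 0], [10, -4, 1], [12, -4, 0]].
Solving (L − 5I)v = 0 gives the eigenspace spanned by (5, 15, 10).
With v_2 = 15, v = (5, 15, 10), so v_1 = 5.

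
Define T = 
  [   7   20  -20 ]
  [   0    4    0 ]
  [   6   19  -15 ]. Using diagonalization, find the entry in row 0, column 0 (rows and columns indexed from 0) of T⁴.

-2639

Characteristic polynomial: λ^3 + 4λ^2 - 17λ - 60 = (λ - 4)(λ + 3)(λ + 5), so the eigenvalues are -5, -3, 4.
λ=-5: eigenvector (-5, 0, -3).
λ=4: eigenvector (0, 1, 1).
λ=-3: eigenvector (2, 0, 1).
P = [[-5, 0, 2], [0, 1, 0], [-3, 1, 1]], D = diag(-5, 4, -3), P⁻¹ = [[1, 2, -2], [0, 1, 0], [3, 5, -5]].
T⁴ = P·diag(625, 256, 81)·P⁻¹ = [[-2639, -5440, 5440], [0, 256, 0], [-1632, -3089, 3345]].
The requested entry is -2639.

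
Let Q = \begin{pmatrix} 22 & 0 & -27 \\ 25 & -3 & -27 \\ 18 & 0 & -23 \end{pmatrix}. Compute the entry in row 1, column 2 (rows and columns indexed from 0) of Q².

Characteristic polynomial: μ^3 + 4μ^2 - 17μ - 60 = (μ - 4)(μ + 3)(μ + 5), so the eigenvalues are -5, -3, 4.
μ=4: eigenvector (3, 3, 2).
μ=-3: eigenvector (0, 1, 0).
μ=-5: eigenvector (1, 1, 1).
P = [[3, 0, 1], [3, 1, 1], [2, 0, 1]], D = diag(4, -3, -5), P⁻¹ = [[1, 0, -1], [-1, 1, 0], [-2, 0, 3]].
Q² = P·diag(16, 9, 25)·P⁻¹ = [[-2, 0, 27], [-11, 9, 27], [-18, 0, 43]].
The requested entry is 27.

27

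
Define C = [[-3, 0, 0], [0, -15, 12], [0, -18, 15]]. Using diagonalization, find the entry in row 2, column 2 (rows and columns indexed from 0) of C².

9

Characteristic polynomial: s^3 + 3s^2 - 9s - 27 = (s - 3)(s + 3)^2, so the eigenvalues are -3, -3, 3.
s=-3: eigenvector (0, 1, 1).
s=-3: eigenvector (1, 1, 1).
s=3: eigenvector (0, 2, 3).
P = [[0, 1, 0], [1, 1, 2], [1, 1, 3]], D = diag(-3, -3, 3), P⁻¹ = [[-1, 3, -2], [1, 0, 0], [0, -1, 1]].
C² = P·diag(9, 9, 9)·P⁻¹ = [[9, 0, 0], [0, 9, 0], [0, 0, 9]].
The requested entry is 9.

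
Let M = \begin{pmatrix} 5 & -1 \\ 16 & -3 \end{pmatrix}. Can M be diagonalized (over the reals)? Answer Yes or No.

No

Characteristic polynomial: p(r) = r^2 - 2r + 1 = (r - 1)^2.
r = 1 has algebraic multiplicity 2; rank(M − 1I) = 1, so geometric multiplicity = 1.
Geometric multiplicity < algebraic multiplicity, so M is not diagonalizable.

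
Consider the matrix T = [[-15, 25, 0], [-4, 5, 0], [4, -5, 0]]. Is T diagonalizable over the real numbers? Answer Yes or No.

No

Characteristic polynomial: p(r) = r^3 + 10r^2 + 25r = r(r + 5)^2.
r = -5 has algebraic multiplicity 2; rank(T + 5I) = 2, so geometric multiplicity = 1.
Geometric multiplicity < algebraic multiplicity, so T is not diagonalizable.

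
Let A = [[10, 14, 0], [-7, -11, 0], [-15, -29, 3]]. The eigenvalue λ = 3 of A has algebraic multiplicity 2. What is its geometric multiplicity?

1

A − 3I = [[7, 14, 0], [-7, -14, 0], [-15, -29, 0]].
This matrix has rank 2, so its null space has dimension 3 − 2 = 1.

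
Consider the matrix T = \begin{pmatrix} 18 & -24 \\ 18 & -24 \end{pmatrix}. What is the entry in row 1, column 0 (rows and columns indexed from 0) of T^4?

Characteristic polynomial: s^2 + 6s = s(s + 6), so the eigenvalues are -6, 0.
s=0: eigenvector (4, 3).
s=-6: eigenvector (1, 1).
P = [[4, 1], [3, 1]], D = diag(0, -6), P⁻¹ = [[1, -1], [-3, 4]].
T⁴ = P·diag(0, 1296)·P⁻¹ = [[-3888, 5184], [-3888, 5184]].
The requested entry is -3888.

-3888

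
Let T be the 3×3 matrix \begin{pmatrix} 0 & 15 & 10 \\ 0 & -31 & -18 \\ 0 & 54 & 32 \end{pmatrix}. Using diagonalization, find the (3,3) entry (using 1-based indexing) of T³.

692

Characteristic polynomial: μ^3 - μ^2 - 20μ = μ(μ - 5)(μ + 4), so the eigenvalues are -4, 0, 5.
μ=0: eigenvector (1, 0, 0).
μ=-4: eigenvector (0, 2, -3).
μ=5: eigenvector (-1, 1, -2).
P = [[1, 0, -1], [0, 2, 1], [0, -3, -2]], D = diag(0, -4, 5), P⁻¹ = [[1, -3, -2], [0, 2, 1], [0, -3, -2]].
T³ = P·diag(0, -64, 125)·P⁻¹ = [[0, 375, 250], [0, -631, -378], [0, 1134, 692]].
The requested entry is 692.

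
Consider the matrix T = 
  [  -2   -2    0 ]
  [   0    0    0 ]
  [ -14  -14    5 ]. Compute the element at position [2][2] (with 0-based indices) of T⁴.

Characteristic polynomial: λ^3 - 3λ^2 - 10λ = λ(λ - 5)(λ + 2), so the eigenvalues are -2, 0, 5.
λ=-2: eigenvector (1, 0, 2).
λ=0: eigenvector (-1, 1, 0).
λ=5: eigenvector (0, 0, 1).
P = [[1, -1, 0], [0, 1, 0], [2, 0, 1]], D = diag(-2, 0, 5), P⁻¹ = [[1, 1, 0], [0, 1, 0], [-2, -2, 1]].
T⁴ = P·diag(16, 0, 625)·P⁻¹ = [[16, 16, 0], [0, 0, 0], [-1218, -1218, 625]].
The requested entry is 625.

625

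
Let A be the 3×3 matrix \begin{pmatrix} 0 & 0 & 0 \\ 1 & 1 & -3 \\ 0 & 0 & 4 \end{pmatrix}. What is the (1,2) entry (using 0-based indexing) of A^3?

Characteristic polynomial: r^3 - 5r^2 + 4r = r(r - 4)(r - 1), so the eigenvalues are 0, 1, 4.
r=0: eigenvector (1, -1, 0).
r=1: eigenvector (0, 1, 0).
r=4: eigenvector (0, -1, 1).
P = [[1, 0, 0], [-1, 1, -1], [0, 0, 1]], D = diag(0, 1, 4), P⁻¹ = [[1, 0, 0], [1, 1, 1], [0, 0, 1]].
A³ = P·diag(0, 1, 64)·P⁻¹ = [[0, 0, 0], [1, 1, -63], [0, 0, 64]].
The requested entry is -63.

-63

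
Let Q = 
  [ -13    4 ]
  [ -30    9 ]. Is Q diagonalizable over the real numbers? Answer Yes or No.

Yes

Characteristic polynomial: p(t) = t^2 + 4t + 3 = (t + 1)(t + 3).
All 2 eigenvalues are distinct, so Q is diagonalizable.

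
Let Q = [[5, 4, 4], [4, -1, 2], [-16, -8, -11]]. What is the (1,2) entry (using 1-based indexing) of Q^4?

Characteristic polynomial: λ^3 + 7λ^2 + 15λ + 9 = (λ + 1)(λ + 3)^2, so the eigenvalues are -3, -3, -1.
λ=-3: eigenvector (1, 0, -2).
λ=-1: eigenvector (2, 1, -4).
λ=-3: eigenvector (-1, -1, 3).
P = [[1, 2, -1], [0, 1, -1], [-2, -4, 3]], D = diag(-3, -1, -3), P⁻¹ = [[-1, -2, -1], [2, 1, 1], [2, 0, 1]].
Q⁴ = P·diag(81, 1, 81)·P⁻¹ = [[-239, -160, -160], [-160, 1, -80], [640, 320, 401]].
The requested entry is -160.

-160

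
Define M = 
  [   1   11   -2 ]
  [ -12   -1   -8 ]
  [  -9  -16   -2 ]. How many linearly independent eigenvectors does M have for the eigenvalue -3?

1

M + 3I = [[4, 11, -2], [-12, 2, -8], [-9, -16, 1]].
This matrix has rank 2, so its null space has dimension 3 − 2 = 1.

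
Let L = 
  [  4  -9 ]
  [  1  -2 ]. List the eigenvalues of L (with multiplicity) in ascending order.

1, 1

Characteristic polynomial: p(t) = t^2 - 2t + 1 = (t - 1)^2.
Roots (with multiplicity): 1, 1.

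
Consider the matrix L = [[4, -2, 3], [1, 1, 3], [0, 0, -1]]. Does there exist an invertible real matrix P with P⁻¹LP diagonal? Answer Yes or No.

Characteristic polynomial: p(μ) = μ^3 - 4μ^2 + μ + 6 = (μ - 3)(μ - 2)(μ + 1).
All 3 eigenvalues are distinct, so L is diagonalizable.

Yes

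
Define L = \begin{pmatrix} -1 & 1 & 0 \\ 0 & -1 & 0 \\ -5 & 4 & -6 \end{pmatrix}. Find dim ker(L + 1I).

L + 1I = [[0, 1, 0], [0, 0, 0], [-5, 4, -5]].
This matrix has rank 2, so its null space has dimension 3 − 2 = 1.

1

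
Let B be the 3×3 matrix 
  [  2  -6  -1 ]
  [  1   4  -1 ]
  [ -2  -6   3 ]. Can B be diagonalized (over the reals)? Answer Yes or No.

No

Characteristic polynomial: p(μ) = μ^3 - 9μ^2 + 24μ - 16 = (μ - 4)^2(μ - 1).
μ = 4 has algebraic multiplicity 2; rank(B − 4I) = 2, so geometric multiplicity = 1.
Geometric multiplicity < algebraic multiplicity, so B is not diagonalizable.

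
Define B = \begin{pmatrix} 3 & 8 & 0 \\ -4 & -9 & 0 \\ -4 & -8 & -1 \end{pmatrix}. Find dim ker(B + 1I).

B + 1I = [[4, 8, 0], [-4, -8, 0], [-4, -8, 0]].
This matrix has rank 1, so its null space has dimension 3 − 1 = 2.

2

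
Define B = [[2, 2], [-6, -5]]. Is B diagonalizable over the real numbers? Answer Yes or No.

Characteristic polynomial: p(t) = t^2 + 3t + 2 = (t + 1)(t + 2).
All 2 eigenvalues are distinct, so B is diagonalizable.

Yes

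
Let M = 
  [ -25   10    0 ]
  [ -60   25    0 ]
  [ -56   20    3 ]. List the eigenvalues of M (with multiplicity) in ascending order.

-5, 3, 5

Characteristic polynomial: p(t) = t^3 - 3t^2 - 25t + 75 = (t - 5)(t - 3)(t + 5).
Roots (with multiplicity): -5, 3, 5.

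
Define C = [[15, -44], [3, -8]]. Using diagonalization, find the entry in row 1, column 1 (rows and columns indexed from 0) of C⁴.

Characteristic polynomial: r^2 - 7r + 12 = (r - 4)(r - 3), so the eigenvalues are 3, 4.
r=4: eigenvector (4, 1).
r=3: eigenvector (-11, -3).
P = [[4, -11], [1, -3]], D = diag(4, 3), P⁻¹ = [[3, -11], [1, -4]].
C⁴ = P·diag(256, 81)·P⁻¹ = [[2181, -7700], [525, -1844]].
The requested entry is -1844.

-1844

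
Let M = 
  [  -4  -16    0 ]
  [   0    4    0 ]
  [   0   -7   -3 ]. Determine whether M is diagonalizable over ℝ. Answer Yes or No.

Characteristic polynomial: p(μ) = μ^3 + 3μ^2 - 16μ - 48 = (μ - 4)(μ + 3)(μ + 4).
All 3 eigenvalues are distinct, so M is diagonalizable.

Yes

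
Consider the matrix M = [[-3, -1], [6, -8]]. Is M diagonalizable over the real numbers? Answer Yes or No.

Yes

Characteristic polynomial: p(s) = s^2 + 11s + 30 = (s + 5)(s + 6).
All 2 eigenvalues are distinct, so M is diagonalizable.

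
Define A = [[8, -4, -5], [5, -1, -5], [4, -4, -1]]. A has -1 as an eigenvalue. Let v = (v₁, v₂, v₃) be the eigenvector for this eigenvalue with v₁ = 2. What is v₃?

2

A + 1I = [[9, -4, -5], [5, 0, -5], [4, -4, 0]].
Solving (A + 1I)v = 0 gives the eigenspace spanned by (2, 2, 2).
With v₁ = 2, v = (2, 2, 2), so v₃ = 2.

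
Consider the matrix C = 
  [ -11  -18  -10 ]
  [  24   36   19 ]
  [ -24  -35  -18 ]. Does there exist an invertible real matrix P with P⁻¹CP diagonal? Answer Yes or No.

No

Characteristic polynomial: p(μ) = μ^3 - 7μ^2 + 11μ - 5 = (μ - 5)(μ - 1)^2.
μ = 1 has algebraic multiplicity 2; rank(C − 1I) = 2, so geometric multiplicity = 1.
Geometric multiplicity < algebraic multiplicity, so C is not diagonalizable.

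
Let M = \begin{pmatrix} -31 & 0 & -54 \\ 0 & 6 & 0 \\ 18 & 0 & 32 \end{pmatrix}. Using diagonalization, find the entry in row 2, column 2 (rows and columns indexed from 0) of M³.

Characteristic polynomial: μ^3 - 7μ^2 - 14μ + 120 = (μ - 6)(μ - 5)(μ + 4), so the eigenvalues are -4, 5, 6.
μ=5: eigenvector (-3, 0, 2).
μ=6: eigenvector (0, 1, 0).
μ=-4: eigenvector (-2, 0, 1).
P = [[-3, 0, -2], [0, 1, 0], [2, 0, 1]], D = diag(5, 6, -4), P⁻¹ = [[1, 0, 2], [0, 1, 0], [-2, 0, -3]].
M³ = P·diag(125, 216, -64)·P⁻¹ = [[-631, 0, -1134], [0, 216, 0], [378, 0, 692]].
The requested entry is 692.

692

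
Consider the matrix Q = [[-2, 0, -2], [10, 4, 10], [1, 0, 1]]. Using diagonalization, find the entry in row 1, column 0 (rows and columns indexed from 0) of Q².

30

Characteristic polynomial: λ^3 - 3λ^2 - 4λ = λ(λ - 4)(λ + 1), so the eigenvalues are -1, 0, 4.
λ=0: eigenvector (-1, 0, 1).
λ=4: eigenvector (0, 1, 0).
λ=-1: eigenvector (2, -2, -1).
P = [[-1, 0, 2], [0, 1, -2], [1, 0, -1]], D = diag(0, 4, -1), P⁻¹ = [[1, 0, 2], [2, 1, 2], [1, 0, 1]].
Q² = P·diag(0, 16, 1)·P⁻¹ = [[2, 0, 2], [30, 16, 30], [-1, 0, -1]].
The requested entry is 30.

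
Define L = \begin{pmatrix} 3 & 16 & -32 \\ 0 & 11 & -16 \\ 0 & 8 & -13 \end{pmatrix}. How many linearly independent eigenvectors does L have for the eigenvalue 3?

L − 3I = [[0, 16, -32], [0, 8, -16], [0, 8, -16]].
This matrix has rank 1, so its null space has dimension 3 − 1 = 2.

2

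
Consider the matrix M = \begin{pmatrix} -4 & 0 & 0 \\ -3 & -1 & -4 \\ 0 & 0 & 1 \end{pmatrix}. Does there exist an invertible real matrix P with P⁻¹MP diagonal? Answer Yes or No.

Characteristic polynomial: p(r) = r^3 + 4r^2 - r - 4 = (r - 1)(r + 1)(r + 4).
All 3 eigenvalues are distinct, so M is diagonalizable.

Yes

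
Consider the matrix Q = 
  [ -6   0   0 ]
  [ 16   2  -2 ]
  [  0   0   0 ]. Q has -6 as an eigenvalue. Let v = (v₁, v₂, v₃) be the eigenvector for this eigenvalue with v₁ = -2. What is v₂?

4

Q + 6I = [[0, 0, 0], [16, 8, -2], [0, 0, 6]].
Solving (Q + 6I)v = 0 gives the eigenspace spanned by (-2, 4, 0).
With v₁ = -2, v = (-2, 4, 0), so v₂ = 4.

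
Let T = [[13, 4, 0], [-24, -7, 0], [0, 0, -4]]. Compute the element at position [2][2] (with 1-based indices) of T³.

-247

Characteristic polynomial: r^3 - 2r^2 - 19r + 20 = (r - 5)(r - 1)(r + 4), so the eigenvalues are -4, 1, 5.
r=-4: eigenvector (0, 0, 1).
r=1: eigenvector (-1, 3, 0).
r=5: eigenvector (1, -2, 0).
P = [[0, -1, 1], [0, 3, -2], [1, 0, 0]], D = diag(-4, 1, 5), P⁻¹ = [[0, 0, 1], [2, 1, 0], [3, 1, 0]].
T³ = P·diag(-64, 1, 125)·P⁻¹ = [[373, 124, 0], [-744, -247, 0], [0, 0, -64]].
The requested entry is -247.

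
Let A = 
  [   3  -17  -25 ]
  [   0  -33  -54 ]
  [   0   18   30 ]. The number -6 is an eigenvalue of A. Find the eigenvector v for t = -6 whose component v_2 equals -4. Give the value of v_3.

2

A + 6I = [[9, -17, -25], [0, -27, -54], [0, 18, 36]].
Solving (A + 6I)v = 0 gives the eigenspace spanned by (-2, -4, 2).
With v_2 = -4, v = (-2, -4, 2), so v_3 = 2.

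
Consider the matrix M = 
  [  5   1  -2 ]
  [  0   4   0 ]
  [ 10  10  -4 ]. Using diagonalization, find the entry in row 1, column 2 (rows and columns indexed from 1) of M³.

-59

Characteristic polynomial: μ^3 - 5μ^2 + 4μ = μ(μ - 4)(μ - 1), so the eigenvalues are 0, 1, 4.
μ=1: eigenvector (1, 0, 2).
μ=4: eigenvector (-1, 1, 0).
μ=0: eigenvector (2, 0, 5).
P = [[1, -1, 2], [0, 1, 0], [2, 0, 5]], D = diag(1, 4, 0), P⁻¹ = [[5, 5, -2], [0, 1, 0], [-2, -2, 1]].
M³ = P·diag(1, 64, 0)·P⁻¹ = [[5, -59, -2], [0, 64, 0], [10, 10, -4]].
The requested entry is -59.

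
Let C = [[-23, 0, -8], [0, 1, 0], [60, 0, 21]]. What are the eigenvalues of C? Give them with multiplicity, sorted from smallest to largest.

Characteristic polynomial: p(λ) = λ^3 + λ^2 - 5λ + 3 = (λ - 1)^2(λ + 3).
Roots (with multiplicity): -3, 1, 1.

-3, 1, 1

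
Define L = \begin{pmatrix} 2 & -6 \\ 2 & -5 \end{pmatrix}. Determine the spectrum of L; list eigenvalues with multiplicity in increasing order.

-2, -1

Characteristic polynomial: p(μ) = μ^2 + 3μ + 2 = (μ + 1)(μ + 2).
Roots (with multiplicity): -2, -1.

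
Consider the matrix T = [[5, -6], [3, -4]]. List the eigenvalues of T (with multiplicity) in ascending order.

-1, 2

Characteristic polynomial: p(μ) = μ^2 - μ - 2 = (μ - 2)(μ + 1).
Roots (with multiplicity): -1, 2.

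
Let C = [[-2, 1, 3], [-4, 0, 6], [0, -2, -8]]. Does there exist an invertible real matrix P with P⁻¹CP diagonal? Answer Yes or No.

No

Characteristic polynomial: p(t) = t^3 + 10t^2 + 32t + 32 = (t + 2)(t + 4)^2.
t = -4 has algebraic multiplicity 2; rank(C + 4I) = 2, so geometric multiplicity = 1.
Geometric multiplicity < algebraic multiplicity, so C is not diagonalizable.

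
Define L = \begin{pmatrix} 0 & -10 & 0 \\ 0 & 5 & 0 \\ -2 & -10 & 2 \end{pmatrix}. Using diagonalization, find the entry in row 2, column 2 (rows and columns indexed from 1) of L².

Characteristic polynomial: t^3 - 7t^2 + 10t = t(t - 5)(t - 2), so the eigenvalues are 0, 2, 5.
t=5: eigenvector (-2, 1, -2).
t=0: eigenvector (1, 0, 1).
t=2: eigenvector (0, 0, 1).
P = [[-2, 1, 0], [1, 0, 0], [-2, 1, 1]], D = diag(5, 0, 2), P⁻¹ = [[0, 1, 0], [1, 2, 0], [-1, 0, 1]].
L² = P·diag(25, 0, 4)·P⁻¹ = [[0, -50, 0], [0, 25, 0], [-4, -50, 4]].
The requested entry is 25.

25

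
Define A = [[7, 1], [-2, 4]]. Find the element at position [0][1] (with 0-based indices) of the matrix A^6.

31031

Characteristic polynomial: r^2 - 11r + 30 = (r - 6)(r - 5), so the eigenvalues are 5, 6.
r=6: eigenvector (1, -1).
r=5: eigenvector (-1, 2).
P = [[1, -1], [-1, 2]], D = diag(6, 5), P⁻¹ = [[2, 1], [1, 1]].
A⁶ = P·diag(46656, 15625)·P⁻¹ = [[77687, 31031], [-62062, -15406]].
The requested entry is 31031.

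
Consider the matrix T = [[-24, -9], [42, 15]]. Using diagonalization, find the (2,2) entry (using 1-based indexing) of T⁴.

-7209

Characteristic polynomial: λ^2 + 9λ + 18 = (λ + 3)(λ + 6), so the eigenvalues are -6, -3.
λ=-6: eigenvector (1, -2).
λ=-3: eigenvector (-3, 7).
P = [[1, -3], [-2, 7]], D = diag(-6, -3), P⁻¹ = [[7, 3], [2, 1]].
T⁴ = P·diag(1296, 81)·P⁻¹ = [[8586, 3645], [-17010, -7209]].
The requested entry is -7209.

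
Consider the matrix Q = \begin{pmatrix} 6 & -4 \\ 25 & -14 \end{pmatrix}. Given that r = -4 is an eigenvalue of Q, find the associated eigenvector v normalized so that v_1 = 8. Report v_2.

20

Q + 4I = [[10, -4], [25, -10]].
Solving (Q + 4I)v = 0 gives the eigenspace spanned by (8, 20).
With v_1 = 8, v = (8, 20), so v_2 = 20.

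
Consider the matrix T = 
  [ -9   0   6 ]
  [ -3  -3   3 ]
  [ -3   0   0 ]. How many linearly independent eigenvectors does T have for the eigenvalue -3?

T + 3I = [[-6, 0, 6], [-3, 0, 3], [-3, 0, 3]].
This matrix has rank 1, so its null space has dimension 3 − 1 = 2.

2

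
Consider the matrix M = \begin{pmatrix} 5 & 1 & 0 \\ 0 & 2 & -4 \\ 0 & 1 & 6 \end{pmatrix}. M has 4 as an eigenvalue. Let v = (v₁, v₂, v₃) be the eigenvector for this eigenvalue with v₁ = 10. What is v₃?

5

M − 4I = [[1, 1, 0], [0, -2, -4], [0, 1, 2]].
Solving (M − 4I)v = 0 gives the eigenspace spanned by (10, -10, 5).
With v₁ = 10, v = (10, -10, 5), so v₃ = 5.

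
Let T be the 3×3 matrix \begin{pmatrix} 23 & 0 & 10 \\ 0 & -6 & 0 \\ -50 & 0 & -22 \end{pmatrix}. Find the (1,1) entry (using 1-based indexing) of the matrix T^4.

Characteristic polynomial: λ^3 + 5λ^2 - 12λ - 36 = (λ - 3)(λ + 2)(λ + 6), so the eigenvalues are -6, -2, 3.
λ=3: eigenvector (1, 0, -2).
λ=-6: eigenvector (0, 1, 0).
λ=-2: eigenvector (-2, 0, 5).
P = [[1, 0, -2], [0, 1, 0], [-2, 0, 5]], D = diag(3, -6, -2), P⁻¹ = [[5, 0, 2], [0, 1, 0], [2, 0, 1]].
T⁴ = P·diag(81, 1296, 16)·P⁻¹ = [[341, 0, 130], [0, 1296, 0], [-650, 0, -244]].
The requested entry is 341.

341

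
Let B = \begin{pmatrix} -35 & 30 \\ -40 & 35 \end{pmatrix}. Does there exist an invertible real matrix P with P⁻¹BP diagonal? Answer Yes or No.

Characteristic polynomial: p(t) = t^2 - 25 = (t - 5)(t + 5).
All 2 eigenvalues are distinct, so B is diagonalizable.

Yes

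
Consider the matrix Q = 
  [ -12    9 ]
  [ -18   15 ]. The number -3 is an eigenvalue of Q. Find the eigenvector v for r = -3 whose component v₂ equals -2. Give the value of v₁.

-2

Q + 3I = [[-9, 9], [-18, 18]].
Solving (Q + 3I)v = 0 gives the eigenspace spanned by (-2, -2).
With v₂ = -2, v = (-2, -2), so v₁ = -2.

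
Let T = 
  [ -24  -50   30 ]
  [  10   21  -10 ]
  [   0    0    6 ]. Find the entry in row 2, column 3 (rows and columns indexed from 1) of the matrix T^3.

-130

Characteristic polynomial: s^3 - 3s^2 - 22s + 24 = (s - 6)(s - 1)(s + 4), so the eigenvalues are -4, 1, 6.
s=-4: eigenvector (5, -2, 0).
s=1: eigenvector (-2, 1, 0).
s=6: eigenvector (1, 0, 1).
P = [[5, -2, 1], [-2, 1, 0], [0, 0, 1]], D = diag(-4, 1, 6), P⁻¹ = [[1, 2, -1], [2, 5, -2], [0, 0, 1]].
T³ = P·diag(-64, 1, 216)·P⁻¹ = [[-324, -650, 540], [130, 261, -130], [0, 0, 216]].
The requested entry is -130.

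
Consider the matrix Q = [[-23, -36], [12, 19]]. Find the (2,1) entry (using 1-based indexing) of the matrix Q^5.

Characteristic polynomial: r^2 + 4r - 5 = (r - 1)(r + 5), so the eigenvalues are -5, 1.
r=-5: eigenvector (-2, 1).
r=1: eigenvector (-3, 2).
P = [[-2, -3], [1, 2]], D = diag(-5, 1), P⁻¹ = [[-2, -3], [1, 2]].
Q⁵ = P·diag(-3125, 1)·P⁻¹ = [[-12503, -18756], [6252, 9379]].
The requested entry is 6252.

6252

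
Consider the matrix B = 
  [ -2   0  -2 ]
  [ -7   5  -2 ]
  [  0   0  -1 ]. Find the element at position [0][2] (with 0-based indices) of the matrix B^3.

Characteristic polynomial: s^3 - 2s^2 - 13s - 10 = (s - 5)(s + 1)(s + 2), so the eigenvalues are -2, -1, 5.
s=-1: eigenvector (-2, -2, 1).
s=5: eigenvector (0, 1, 0).
s=-2: eigenvector (1, 1, 0).
P = [[-2, 0, 1], [-2, 1, 1], [1, 0, 0]], D = diag(-1, 5, -2), P⁻¹ = [[0, 0, 1], [-1, 1, 0], [1, 0, 2]].
B³ = P·diag(-1, 125, -8)·P⁻¹ = [[-8, 0, -14], [-133, 125, -14], [0, 0, -1]].
The requested entry is -14.

-14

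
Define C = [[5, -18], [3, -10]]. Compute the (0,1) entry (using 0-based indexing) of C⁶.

24570

Characteristic polynomial: μ^2 + 5μ + 4 = (μ + 1)(μ + 4), so the eigenvalues are -4, -1.
μ=-4: eigenvector (2, 1).
μ=-1: eigenvector (3, 1).
P = [[2, 3], [1, 1]], D = diag(-4, -1), P⁻¹ = [[-1, 3], [1, -2]].
C⁶ = P·diag(4096, 1)·P⁻¹ = [[-8189, 24570], [-4095, 12286]].
The requested entry is 24570.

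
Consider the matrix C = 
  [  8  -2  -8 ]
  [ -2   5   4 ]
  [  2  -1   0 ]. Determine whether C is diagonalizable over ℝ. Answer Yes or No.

Yes

Characteristic polynomial: p(s) = s^3 - 13s^2 + 56s - 80 = (s - 5)(s - 4)^2.
s = 4 has algebraic multiplicity 2; rank(C − 4I) = 1, so geometric multiplicity = 2.
Every eigenvalue has geometric = algebraic multiplicity, so C is diagonalizable.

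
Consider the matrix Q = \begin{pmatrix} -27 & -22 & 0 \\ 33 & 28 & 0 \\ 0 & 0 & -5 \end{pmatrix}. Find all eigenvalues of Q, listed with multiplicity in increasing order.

-5, -5, 6

Characteristic polynomial: p(s) = s^3 + 4s^2 - 35s - 150 = (s - 6)(s + 5)^2.
Roots (with multiplicity): -5, -5, 6.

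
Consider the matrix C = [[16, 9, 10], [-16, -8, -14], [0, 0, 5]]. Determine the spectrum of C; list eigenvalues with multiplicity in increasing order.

4, 4, 5

Characteristic polynomial: p(μ) = μ^3 - 13μ^2 + 56μ - 80 = (μ - 5)(μ - 4)^2.
Roots (with multiplicity): 4, 4, 5.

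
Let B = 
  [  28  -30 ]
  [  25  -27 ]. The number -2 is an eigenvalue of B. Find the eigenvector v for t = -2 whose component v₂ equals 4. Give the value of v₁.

B + 2I = [[30, -30], [25, -25]].
Solving (B + 2I)v = 0 gives the eigenspace spanned by (4, 4).
With v₂ = 4, v = (4, 4), so v₁ = 4.

4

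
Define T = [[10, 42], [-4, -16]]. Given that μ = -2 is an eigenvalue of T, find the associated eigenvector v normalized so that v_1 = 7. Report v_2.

-2

T + 2I = [[12, 42], [-4, -14]].
Solving (T + 2I)v = 0 gives the eigenspace spanned by (7, -2).
With v_1 = 7, v = (7, -2), so v_2 = -2.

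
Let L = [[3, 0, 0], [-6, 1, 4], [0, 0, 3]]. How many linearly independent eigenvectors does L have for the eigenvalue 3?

L − 3I = [[0, 0, 0], [-6, -2, 4], [0, 0, 0]].
This matrix has rank 1, so its null space has dimension 3 − 1 = 2.

2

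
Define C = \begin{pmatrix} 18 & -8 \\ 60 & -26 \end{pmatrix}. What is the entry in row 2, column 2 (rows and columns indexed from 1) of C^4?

7696

Characteristic polynomial: λ^2 + 8λ + 12 = (λ + 2)(λ + 6), so the eigenvalues are -6, -2.
λ=-6: eigenvector (1, 3).
λ=-2: eigenvector (-2, -5).
P = [[1, -2], [3, -5]], D = diag(-6, -2), P⁻¹ = [[-5, 2], [-3, 1]].
C⁴ = P·diag(1296, 16)·P⁻¹ = [[-6384, 2560], [-19200, 7696]].
The requested entry is 7696.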